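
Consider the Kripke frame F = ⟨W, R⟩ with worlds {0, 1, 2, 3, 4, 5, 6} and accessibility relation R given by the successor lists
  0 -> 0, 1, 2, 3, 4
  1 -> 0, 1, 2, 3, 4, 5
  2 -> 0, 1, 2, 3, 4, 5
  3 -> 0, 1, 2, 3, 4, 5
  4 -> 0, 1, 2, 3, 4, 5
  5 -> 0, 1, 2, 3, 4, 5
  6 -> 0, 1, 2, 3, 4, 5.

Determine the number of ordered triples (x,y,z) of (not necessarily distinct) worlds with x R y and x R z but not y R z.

6

Enumerating: (1,0,5), (2,0,5), (3,0,5), (4,0,5), (5,0,5), (6,0,5).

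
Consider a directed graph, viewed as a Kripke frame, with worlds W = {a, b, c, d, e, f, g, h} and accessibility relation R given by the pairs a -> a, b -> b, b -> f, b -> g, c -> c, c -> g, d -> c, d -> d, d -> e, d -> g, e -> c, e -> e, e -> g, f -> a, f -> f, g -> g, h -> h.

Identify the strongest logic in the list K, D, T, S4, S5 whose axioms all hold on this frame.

T

Serial (axiom D): yes — every world has a successor (e.g. a R a).
Reflexive (axiom T): yes — every world is R-related to itself.
Transitive (axiom 4): no — b R f and f R a, but not b R a.
Euclidean (axiom 5): no — b R f and b R g, but not f R g.
So F validates K, D, T; S4 would additionally require R to be transitive. The strongest is T.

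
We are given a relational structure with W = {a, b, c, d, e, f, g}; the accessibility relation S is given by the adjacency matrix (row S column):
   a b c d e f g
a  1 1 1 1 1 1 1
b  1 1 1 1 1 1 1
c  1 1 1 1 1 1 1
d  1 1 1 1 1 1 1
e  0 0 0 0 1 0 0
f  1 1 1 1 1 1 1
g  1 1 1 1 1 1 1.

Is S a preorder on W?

Reflexive: yes — every world is S-related to itself.
Transitive: yes — every two-step S-path is closed by a direct edge.
So S is a preorder.

Yes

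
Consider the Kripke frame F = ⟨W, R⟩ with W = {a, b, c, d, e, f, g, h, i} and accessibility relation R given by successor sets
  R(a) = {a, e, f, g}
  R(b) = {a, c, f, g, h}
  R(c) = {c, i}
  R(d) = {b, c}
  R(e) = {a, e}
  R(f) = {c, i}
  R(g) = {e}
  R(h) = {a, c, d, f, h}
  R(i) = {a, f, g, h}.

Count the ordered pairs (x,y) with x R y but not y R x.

Enumerating: (a,f), (a,g), (b,a), (b,c), (b,f), (b,g), (b,h), (c,i), (d,b), (d,c), (f,c), (g,e), … and 7 more.
Total: 19.

19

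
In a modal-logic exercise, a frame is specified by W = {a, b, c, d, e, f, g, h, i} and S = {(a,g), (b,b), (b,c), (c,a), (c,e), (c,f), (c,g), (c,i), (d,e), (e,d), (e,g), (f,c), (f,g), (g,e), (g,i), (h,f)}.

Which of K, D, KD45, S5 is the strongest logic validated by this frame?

K

Serial (axiom D): no — i has no S-successor.
Transitive (axiom 4): no — a S g and g S e, but not a S e.
Euclidean (axiom 5): no — c S a and c S e, but not a S e.
Reflexive (axiom T): no — a is not related to itself.
So F validates K; D would additionally require S to be serial. The strongest is K.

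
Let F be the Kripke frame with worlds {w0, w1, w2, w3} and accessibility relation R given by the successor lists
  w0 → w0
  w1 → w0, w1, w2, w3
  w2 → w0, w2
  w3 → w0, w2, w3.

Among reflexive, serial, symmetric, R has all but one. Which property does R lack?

Reflexive: yes — every world is R-related to itself.
Serial: yes — every world has a successor (e.g. w0 R w0).
Symmetric: no — w1 R w0 but not w0 R w1.
Only symmetric fails.

symmetric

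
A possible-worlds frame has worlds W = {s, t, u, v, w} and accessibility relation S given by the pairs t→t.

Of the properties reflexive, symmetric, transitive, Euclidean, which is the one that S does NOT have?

reflexive

Reflexive: no — s is not related to itself.
Symmetric: yes — every pair in S has its reverse in S.
Transitive: yes — every two-step S-path is closed by a direct edge.
Euclidean: yes — any two successors of a common world are S-related.
Only reflexive fails.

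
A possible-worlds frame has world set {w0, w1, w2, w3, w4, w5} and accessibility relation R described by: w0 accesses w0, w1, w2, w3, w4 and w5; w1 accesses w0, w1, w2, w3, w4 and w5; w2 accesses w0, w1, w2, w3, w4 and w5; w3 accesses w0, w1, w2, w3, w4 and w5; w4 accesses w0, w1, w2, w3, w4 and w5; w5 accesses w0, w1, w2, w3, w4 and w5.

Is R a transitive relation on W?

Transitive: yes — every two-step R-path is closed by a direct edge.

Yes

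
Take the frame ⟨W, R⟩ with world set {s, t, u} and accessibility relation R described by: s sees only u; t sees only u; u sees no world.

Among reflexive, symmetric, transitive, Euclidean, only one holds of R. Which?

transitive

Reflexive: no — s is not related to itself.
Symmetric: no — s R u but not u R s.
Transitive: yes — every two-step R-path is closed by a direct edge.
Euclidean: no — s R u and s R u, but not u R u.
Only transitive holds.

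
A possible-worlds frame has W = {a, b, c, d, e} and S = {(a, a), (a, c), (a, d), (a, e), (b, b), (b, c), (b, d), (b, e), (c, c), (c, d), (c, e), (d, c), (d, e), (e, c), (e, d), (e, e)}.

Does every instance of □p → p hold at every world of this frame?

No

By correspondence theory, T is valid on a frame iff S is reflexive.
Reflexive: no — d is not related to itself.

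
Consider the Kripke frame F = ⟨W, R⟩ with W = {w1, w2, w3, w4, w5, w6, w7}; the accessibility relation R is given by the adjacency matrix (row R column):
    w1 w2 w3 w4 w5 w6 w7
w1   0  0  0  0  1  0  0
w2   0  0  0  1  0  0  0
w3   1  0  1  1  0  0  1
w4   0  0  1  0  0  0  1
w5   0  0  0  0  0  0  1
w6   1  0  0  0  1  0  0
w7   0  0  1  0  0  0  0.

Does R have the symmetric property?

Symmetric: no — w1 R w5 but not w5 R w1.

No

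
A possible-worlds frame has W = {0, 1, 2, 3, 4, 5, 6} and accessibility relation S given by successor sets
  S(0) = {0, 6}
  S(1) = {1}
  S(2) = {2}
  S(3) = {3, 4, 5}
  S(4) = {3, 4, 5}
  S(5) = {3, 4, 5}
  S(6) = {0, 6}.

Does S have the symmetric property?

Symmetric: yes — every pair in S has its reverse in S.

Yes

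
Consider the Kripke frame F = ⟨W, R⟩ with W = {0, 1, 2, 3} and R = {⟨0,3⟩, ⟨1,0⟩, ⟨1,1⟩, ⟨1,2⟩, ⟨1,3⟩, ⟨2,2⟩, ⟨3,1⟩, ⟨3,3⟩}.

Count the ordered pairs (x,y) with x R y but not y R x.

3

Enumerating: (0,3), (1,0), (1,2).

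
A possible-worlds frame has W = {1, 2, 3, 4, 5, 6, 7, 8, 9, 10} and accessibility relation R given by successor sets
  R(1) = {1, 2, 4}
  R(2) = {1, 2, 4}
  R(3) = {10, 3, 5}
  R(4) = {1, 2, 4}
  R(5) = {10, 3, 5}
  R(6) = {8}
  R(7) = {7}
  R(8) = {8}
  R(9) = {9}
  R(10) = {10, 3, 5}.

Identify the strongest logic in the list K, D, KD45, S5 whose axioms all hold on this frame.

Serial (axiom D): yes — every world has a successor (e.g. 1 R 1).
Transitive (axiom 4): yes — every two-step R-path is closed by a direct edge.
Euclidean (axiom 5): yes — any two successors of a common world are R-related.
Reflexive (axiom T): no — 6 is not related to itself.
So F validates K, D, KD45; S5 would additionally require R to be reflexive. The strongest is KD45.

KD45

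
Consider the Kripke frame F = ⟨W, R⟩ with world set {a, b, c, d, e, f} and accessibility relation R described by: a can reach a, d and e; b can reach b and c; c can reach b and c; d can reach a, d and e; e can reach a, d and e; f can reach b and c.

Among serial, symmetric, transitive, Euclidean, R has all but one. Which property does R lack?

symmetric

Serial: yes — every world has a successor (e.g. a R a).
Symmetric: no — f R b but not b R f.
Transitive: yes — every two-step R-path is closed by a direct edge.
Euclidean: yes — any two successors of a common world are R-related.
Only symmetric fails.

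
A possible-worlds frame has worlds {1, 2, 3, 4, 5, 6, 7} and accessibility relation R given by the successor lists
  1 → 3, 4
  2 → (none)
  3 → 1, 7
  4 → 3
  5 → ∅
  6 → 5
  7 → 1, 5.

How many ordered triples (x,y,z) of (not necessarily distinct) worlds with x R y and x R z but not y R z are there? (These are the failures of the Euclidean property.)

Enumerating: (1,3,3), (1,3,4), (1,4,4), (3,1,1), (3,1,7), (3,7,7), (4,3,3), (6,5,5), (7,1,1), (7,1,5), (7,5,1), (7,5,5).

12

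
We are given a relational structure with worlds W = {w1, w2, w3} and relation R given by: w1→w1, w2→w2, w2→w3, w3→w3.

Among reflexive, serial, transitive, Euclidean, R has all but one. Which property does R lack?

Reflexive: yes — every world is R-related to itself.
Serial: yes — every world has a successor (e.g. w1 R w1).
Transitive: yes — every two-step R-path is closed by a direct edge.
Euclidean: no — w2 R w3 and w2 R w2, but not w3 R w2.
Only Euclidean fails.

Euclidean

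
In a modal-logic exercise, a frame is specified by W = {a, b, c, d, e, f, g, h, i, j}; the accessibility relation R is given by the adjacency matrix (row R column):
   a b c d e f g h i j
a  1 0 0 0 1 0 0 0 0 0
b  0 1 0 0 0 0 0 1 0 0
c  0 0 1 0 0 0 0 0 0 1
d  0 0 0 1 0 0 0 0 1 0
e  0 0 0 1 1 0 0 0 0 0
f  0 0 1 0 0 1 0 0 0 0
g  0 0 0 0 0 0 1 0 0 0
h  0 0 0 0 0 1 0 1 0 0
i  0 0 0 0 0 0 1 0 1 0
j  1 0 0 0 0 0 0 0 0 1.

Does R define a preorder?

No

Reflexive: yes — every world is R-related to itself.
Transitive: no — a R e and e R d, but not a R d.
So R is not a preorder.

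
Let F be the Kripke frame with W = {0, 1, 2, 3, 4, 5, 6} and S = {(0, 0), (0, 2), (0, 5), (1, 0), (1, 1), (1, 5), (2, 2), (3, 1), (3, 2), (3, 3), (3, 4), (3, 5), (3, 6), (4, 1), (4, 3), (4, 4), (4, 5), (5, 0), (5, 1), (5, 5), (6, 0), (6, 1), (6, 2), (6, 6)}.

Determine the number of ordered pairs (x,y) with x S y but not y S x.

Enumerating: (0,2), (1,0), (3,1), (3,2), (3,5), (3,6), (4,1), (4,5), (6,0), (6,1), (6,2).

11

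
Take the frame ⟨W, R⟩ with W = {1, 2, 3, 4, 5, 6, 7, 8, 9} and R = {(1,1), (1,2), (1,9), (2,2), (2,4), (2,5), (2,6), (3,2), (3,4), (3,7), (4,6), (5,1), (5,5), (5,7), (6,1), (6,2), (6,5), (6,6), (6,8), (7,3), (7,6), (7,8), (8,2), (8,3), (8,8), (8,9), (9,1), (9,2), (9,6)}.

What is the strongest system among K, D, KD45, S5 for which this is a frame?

D

Serial (axiom D): yes — every world has a successor (e.g. 1 R 1).
Transitive (axiom 4): no — 1 R 2 and 2 R 4, but not 1 R 4.
Euclidean (axiom 5): no — 1 R 2 and 1 R 9, but not 2 R 9.
Reflexive (axiom T): no — 3 is not related to itself.
So F validates K, D; KD45 would additionally require R to be Euclidean and transitive. The strongest is D.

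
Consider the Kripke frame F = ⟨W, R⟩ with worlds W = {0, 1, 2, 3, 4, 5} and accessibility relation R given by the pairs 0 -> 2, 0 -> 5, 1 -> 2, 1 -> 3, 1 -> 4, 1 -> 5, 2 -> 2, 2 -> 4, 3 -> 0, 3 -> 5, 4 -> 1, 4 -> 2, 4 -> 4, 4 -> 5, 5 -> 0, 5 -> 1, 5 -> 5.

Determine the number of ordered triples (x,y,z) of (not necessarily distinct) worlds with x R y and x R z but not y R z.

Enumerating: (0,2,5), (0,5,2), (1,2,3), (1,2,5), (1,3,2), (1,3,3), (1,3,4), (1,4,3), (1,5,2), (1,5,3), (1,5,4), (3,0,0), … and 9 more.
Total: 21.

21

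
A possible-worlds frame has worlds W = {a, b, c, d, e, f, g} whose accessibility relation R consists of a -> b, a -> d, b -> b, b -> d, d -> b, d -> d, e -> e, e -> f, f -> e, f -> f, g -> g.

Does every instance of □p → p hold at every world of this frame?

Axiom T corresponds to the accessibility relation being reflexive.
Reflexive: no — a is not related to itself.

No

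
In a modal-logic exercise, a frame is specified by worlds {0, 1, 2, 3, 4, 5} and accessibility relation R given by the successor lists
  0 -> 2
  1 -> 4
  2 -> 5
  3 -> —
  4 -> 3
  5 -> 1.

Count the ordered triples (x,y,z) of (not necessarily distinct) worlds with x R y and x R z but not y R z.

Enumerating: (0,2,2), (1,4,4), (2,5,5), (4,3,3), (5,1,1).

5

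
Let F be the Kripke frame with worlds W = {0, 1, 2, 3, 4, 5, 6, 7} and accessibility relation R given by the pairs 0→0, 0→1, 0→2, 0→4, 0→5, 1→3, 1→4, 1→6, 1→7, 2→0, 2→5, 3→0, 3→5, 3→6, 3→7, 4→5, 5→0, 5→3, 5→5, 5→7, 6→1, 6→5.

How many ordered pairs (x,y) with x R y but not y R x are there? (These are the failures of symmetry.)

Enumerating: (0,1), (0,4), (1,3), (1,4), (1,7), (2,5), (3,0), (3,6), (3,7), (4,5), (5,7), (6,5).

12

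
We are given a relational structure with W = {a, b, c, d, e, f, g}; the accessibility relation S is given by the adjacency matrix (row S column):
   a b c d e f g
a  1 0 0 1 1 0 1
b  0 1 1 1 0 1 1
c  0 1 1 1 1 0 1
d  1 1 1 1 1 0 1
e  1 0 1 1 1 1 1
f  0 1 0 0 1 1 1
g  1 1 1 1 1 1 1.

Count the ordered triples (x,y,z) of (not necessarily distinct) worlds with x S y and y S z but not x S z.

Enumerating: (a,d,b), (a,d,c), (a,e,c), (a,e,f), (a,g,b), (a,g,c), (a,g,f), (b,c,e), (b,d,a), (b,d,e), (b,f,e), (b,g,a), … and 22 more.
Total: 34.

34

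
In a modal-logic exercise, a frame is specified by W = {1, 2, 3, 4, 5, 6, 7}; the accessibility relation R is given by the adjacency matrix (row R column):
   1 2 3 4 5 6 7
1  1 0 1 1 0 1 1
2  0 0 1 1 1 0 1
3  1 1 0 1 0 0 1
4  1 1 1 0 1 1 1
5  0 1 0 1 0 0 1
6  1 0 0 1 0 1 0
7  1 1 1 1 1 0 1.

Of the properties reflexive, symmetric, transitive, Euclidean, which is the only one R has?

Reflexive: no — 2 is not related to itself.
Symmetric: yes — every pair in R has its reverse in R.
Transitive: no — 1 R 3 and 3 R 2, but not 1 R 2.
Euclidean: no — 1 R 3 and 1 R 6, but not 3 R 6.
Only symmetric holds.

symmetric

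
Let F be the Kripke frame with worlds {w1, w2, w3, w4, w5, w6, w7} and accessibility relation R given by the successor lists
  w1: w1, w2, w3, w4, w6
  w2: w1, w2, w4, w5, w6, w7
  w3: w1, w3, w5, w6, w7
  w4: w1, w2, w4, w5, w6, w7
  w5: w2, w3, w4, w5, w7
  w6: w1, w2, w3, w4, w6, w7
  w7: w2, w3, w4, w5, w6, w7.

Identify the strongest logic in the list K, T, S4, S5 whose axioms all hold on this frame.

Reflexive (axiom T): yes — every world is R-related to itself.
Transitive (axiom 4): no — w1 R w2 and w2 R w5, but not w1 R w5.
Euclidean (axiom 5): no — w1 R w2 and w1 R w3, but not w2 R w3.
So F validates K, T; S4 would additionally require R to be transitive. The strongest is T.

T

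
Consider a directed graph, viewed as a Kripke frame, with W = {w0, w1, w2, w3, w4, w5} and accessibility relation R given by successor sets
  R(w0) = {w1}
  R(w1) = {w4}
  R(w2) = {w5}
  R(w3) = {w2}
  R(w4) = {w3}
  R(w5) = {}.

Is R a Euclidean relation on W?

Euclidean: no — w0 R w1 and w0 R w1, but not w1 R w1.

No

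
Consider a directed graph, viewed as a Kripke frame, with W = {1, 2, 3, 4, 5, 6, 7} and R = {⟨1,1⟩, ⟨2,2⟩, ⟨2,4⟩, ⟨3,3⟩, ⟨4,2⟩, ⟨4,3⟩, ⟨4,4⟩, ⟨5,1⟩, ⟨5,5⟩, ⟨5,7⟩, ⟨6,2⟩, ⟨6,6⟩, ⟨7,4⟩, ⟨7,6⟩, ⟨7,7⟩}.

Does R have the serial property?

Serial: yes — every world has a successor (e.g. 1 R 1).

Yes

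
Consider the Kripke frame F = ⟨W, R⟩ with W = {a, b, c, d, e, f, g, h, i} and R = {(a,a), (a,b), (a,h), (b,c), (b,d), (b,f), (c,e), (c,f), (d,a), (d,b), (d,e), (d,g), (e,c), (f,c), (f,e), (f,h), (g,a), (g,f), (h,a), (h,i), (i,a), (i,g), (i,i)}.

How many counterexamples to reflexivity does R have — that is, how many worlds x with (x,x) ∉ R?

Enumerating: b, c, d, e, f, g, h.

7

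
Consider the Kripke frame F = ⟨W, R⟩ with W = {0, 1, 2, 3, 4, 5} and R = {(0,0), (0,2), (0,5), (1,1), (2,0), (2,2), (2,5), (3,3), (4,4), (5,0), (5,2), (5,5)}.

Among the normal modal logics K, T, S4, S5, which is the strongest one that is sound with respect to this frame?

S5

Reflexive (axiom T): yes — every world is R-related to itself.
Transitive (axiom 4): yes — every two-step R-path is closed by a direct edge.
Euclidean (axiom 5): yes — any two successors of a common world are R-related.
So F validates K, T, S4, S5. The strongest is S5.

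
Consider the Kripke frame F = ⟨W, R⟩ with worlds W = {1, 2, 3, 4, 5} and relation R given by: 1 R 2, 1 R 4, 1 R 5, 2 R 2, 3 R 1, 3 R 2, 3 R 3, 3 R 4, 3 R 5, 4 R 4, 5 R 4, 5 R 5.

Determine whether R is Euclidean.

No

Euclidean: no — 1 R 2 and 1 R 4, but not 2 R 4.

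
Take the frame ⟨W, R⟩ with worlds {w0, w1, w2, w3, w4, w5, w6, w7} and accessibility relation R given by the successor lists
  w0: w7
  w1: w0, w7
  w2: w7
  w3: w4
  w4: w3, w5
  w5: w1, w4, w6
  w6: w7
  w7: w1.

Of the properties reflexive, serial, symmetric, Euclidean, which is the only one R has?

serial

Reflexive: no — w0 is not related to itself.
Serial: yes — every world has a successor (e.g. w0 R w7).
Symmetric: no — w0 R w7 but not w7 R w0.
Euclidean: no — w1 R w7 and w1 R w0, but not w7 R w0.
Only serial holds.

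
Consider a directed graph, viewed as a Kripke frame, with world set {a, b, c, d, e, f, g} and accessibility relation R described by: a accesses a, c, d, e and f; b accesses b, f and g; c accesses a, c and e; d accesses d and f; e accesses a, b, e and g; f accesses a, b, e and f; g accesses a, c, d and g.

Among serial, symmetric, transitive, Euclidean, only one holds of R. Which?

Serial: yes — every world has a successor (e.g. a R a).
Symmetric: no — a R d but not d R a.
Transitive: no — a R e and e R b, but not a R b.
Euclidean: no — a R c and a R d, but not c R d.
Only serial holds.

serial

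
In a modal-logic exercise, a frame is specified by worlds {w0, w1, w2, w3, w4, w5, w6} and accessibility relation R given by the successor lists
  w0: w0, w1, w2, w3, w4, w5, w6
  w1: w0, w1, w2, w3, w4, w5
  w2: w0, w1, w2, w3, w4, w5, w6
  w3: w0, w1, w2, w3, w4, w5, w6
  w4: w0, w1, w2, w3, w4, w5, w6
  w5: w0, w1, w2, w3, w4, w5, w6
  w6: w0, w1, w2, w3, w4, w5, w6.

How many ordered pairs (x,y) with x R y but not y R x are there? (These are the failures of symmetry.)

1

Enumerating: (w6,w1).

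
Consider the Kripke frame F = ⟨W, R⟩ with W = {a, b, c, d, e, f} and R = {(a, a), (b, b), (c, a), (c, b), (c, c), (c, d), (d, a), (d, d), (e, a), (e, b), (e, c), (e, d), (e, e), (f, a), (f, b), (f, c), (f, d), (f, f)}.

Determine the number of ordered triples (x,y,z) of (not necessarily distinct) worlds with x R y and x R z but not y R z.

Enumerating: (c,a,b), (c,a,c), (c,a,d), (c,b,a), (c,b,c), (c,b,d), (c,d,b), (c,d,c), (d,a,d), (e,a,b), (e,a,c), (e,a,d), … and 21 more.
Total: 33.

33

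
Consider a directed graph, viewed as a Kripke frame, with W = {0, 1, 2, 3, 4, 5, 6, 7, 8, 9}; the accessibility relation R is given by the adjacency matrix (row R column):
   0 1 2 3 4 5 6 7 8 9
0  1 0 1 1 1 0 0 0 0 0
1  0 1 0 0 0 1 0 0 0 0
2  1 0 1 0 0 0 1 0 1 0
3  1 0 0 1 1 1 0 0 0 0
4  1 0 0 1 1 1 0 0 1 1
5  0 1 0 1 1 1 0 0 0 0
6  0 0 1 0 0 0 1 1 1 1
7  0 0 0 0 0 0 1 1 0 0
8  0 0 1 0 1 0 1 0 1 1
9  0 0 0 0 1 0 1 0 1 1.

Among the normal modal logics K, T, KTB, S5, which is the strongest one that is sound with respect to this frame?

Reflexive (axiom T): yes — every world is R-related to itself.
Symmetric (axiom B): yes — every pair in R has its reverse in R.
Euclidean (axiom 5): no — 0 R 2 and 0 R 3, but not 2 R 3.
So F validates K, T, KTB; S5 would additionally require R to be Euclidean. The strongest is KTB.

KTB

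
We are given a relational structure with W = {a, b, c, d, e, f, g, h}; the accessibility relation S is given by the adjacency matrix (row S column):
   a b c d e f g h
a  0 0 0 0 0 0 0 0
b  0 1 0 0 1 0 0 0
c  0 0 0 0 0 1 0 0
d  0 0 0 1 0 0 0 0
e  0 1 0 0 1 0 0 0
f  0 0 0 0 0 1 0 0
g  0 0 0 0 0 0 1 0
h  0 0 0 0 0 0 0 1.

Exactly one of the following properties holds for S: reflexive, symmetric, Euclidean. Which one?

Reflexive: no — a is not related to itself.
Symmetric: no — c S f but not f S c.
Euclidean: yes — any two successors of a common world are S-related.
Only Euclidean holds.

Euclidean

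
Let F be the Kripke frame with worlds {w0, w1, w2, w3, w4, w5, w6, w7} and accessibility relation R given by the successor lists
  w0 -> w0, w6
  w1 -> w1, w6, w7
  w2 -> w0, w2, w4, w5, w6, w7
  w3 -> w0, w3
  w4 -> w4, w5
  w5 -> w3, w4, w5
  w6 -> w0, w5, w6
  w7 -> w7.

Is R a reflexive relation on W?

Yes

Reflexive: yes — every world is R-related to itself.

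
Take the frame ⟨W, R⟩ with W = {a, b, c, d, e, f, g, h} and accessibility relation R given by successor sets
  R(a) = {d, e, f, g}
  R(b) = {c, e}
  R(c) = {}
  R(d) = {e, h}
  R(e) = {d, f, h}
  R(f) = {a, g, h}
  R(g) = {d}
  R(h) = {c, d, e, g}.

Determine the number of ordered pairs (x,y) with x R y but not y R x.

Enumerating: (a,d), (a,e), (a,g), (b,c), (b,e), (e,f), (f,g), (f,h), (g,d), (h,c), (h,g).

11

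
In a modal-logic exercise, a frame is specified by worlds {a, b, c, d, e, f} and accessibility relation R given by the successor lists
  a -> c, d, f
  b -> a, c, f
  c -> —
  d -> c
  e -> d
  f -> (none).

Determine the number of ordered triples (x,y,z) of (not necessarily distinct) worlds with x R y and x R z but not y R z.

Enumerating: (a,c,c), (a,c,d), (a,c,f), (a,d,d), (a,d,f), (a,f,c), (a,f,d), (a,f,f), (b,a,a), (b,c,a), (b,c,c), (b,c,f), (b,f,a), (b,f,c), (b,f,f), (d,c,c), (e,d,d).

17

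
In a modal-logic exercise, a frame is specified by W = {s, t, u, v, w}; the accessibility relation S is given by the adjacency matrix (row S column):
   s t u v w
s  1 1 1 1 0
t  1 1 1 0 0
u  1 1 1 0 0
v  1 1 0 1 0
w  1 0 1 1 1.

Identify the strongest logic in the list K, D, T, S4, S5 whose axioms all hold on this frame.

Serial (axiom D): yes — every world has a successor (e.g. s S s).
Reflexive (axiom T): yes — every world is S-related to itself.
Transitive (axiom 4): no — t S s and s S v, but not t S v.
Euclidean (axiom 5): no — s S t and s S v, but not t S v.
So F validates K, D, T; S4 would additionally require S to be transitive. The strongest is T.

T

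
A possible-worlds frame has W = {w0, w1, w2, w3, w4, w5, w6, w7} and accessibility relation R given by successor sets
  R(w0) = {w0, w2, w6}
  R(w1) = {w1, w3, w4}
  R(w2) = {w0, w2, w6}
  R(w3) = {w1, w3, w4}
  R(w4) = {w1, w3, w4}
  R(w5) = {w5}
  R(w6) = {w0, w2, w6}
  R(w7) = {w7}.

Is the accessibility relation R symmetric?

Symmetric: yes — every pair in R has its reverse in R.

Yes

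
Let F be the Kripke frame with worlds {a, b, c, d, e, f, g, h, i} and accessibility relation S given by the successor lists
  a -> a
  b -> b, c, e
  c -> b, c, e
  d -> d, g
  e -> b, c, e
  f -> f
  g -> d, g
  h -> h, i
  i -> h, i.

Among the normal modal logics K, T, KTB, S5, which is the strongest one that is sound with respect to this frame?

S5

Reflexive (axiom T): yes — every world is S-related to itself.
Symmetric (axiom B): yes — every pair in S has its reverse in S.
Euclidean (axiom 5): yes — any two successors of a common world are S-related.
So F validates K, T, KTB, S5. The strongest is S5.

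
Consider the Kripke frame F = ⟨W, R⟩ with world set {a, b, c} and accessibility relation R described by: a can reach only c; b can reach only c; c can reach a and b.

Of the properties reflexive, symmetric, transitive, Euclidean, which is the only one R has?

Reflexive: no — a is not related to itself.
Symmetric: yes — every pair in R has its reverse in R.
Transitive: no — a R c and c R b, but not a R b.
Euclidean: no — c R a and c R b, but not a R b.
Only symmetric holds.

symmetric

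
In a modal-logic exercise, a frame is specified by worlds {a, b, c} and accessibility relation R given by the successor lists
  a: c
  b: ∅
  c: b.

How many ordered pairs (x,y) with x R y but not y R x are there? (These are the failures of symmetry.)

2

Enumerating: (a,c), (c,b).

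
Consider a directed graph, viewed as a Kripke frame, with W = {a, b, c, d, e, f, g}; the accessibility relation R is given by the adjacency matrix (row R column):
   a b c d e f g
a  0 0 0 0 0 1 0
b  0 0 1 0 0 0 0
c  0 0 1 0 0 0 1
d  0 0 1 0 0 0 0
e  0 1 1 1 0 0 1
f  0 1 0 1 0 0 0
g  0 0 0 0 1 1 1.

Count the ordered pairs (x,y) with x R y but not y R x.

Enumerating: (a,f), (b,c), (c,g), (d,c), (e,b), (e,c), (e,d), (f,b), (f,d), (g,f).

10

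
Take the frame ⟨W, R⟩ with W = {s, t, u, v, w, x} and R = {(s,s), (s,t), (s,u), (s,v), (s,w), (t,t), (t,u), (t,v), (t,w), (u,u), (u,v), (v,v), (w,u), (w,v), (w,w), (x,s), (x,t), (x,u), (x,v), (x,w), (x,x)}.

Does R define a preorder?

Yes

Reflexive: yes — every world is R-related to itself.
Transitive: yes — every two-step R-path is closed by a direct edge.
So R is a preorder.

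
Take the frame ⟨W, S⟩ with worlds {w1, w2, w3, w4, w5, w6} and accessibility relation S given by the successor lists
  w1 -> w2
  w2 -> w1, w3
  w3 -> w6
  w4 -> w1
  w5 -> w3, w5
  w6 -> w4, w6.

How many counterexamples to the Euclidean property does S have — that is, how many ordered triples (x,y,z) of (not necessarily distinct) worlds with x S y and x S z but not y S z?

Enumerating: (w1,w2,w2), (w2,w1,w1), (w2,w1,w3), (w2,w3,w1), (w2,w3,w3), (w4,w1,w1), (w5,w3,w3), (w5,w3,w5), (w6,w4,w4), (w6,w4,w6).

10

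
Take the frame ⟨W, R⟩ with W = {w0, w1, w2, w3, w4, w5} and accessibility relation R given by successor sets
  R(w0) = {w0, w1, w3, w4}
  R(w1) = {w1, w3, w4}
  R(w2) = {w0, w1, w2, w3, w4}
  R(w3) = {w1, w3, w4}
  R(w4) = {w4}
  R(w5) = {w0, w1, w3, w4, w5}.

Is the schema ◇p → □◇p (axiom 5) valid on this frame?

No

Axiom 5 corresponds to the accessibility relation being Euclidean.
Euclidean: no — w0 R w4 and w0 R w1, but not w4 R w1.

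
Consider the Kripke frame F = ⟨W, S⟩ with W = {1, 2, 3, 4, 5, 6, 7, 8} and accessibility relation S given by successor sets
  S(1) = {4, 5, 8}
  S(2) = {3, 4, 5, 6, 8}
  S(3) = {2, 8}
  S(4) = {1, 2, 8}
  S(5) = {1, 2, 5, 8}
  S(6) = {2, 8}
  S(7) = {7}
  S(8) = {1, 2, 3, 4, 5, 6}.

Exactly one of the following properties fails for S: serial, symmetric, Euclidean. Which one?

Euclidean

Serial: yes — every world has a successor (e.g. 1 S 4).
Symmetric: yes — every pair in S has its reverse in S.
Euclidean: no — 1 S 4 and 1 S 5, but not 4 S 5.
Only Euclidean fails.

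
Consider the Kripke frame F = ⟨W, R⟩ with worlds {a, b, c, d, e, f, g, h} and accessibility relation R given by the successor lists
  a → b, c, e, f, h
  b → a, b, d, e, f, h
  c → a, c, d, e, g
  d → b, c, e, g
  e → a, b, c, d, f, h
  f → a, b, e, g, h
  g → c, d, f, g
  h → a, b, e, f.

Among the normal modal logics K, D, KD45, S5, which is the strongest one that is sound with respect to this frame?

D

Serial (axiom D): yes — every world has a successor (e.g. a R b).
Transitive (axiom 4): no — a R b and b R d, but not a R d.
Euclidean (axiom 5): no — a R b and a R c, but not b R c.
Reflexive (axiom T): no — a is not related to itself.
So F validates K, D; KD45 would additionally require R to be Euclidean and transitive. The strongest is D.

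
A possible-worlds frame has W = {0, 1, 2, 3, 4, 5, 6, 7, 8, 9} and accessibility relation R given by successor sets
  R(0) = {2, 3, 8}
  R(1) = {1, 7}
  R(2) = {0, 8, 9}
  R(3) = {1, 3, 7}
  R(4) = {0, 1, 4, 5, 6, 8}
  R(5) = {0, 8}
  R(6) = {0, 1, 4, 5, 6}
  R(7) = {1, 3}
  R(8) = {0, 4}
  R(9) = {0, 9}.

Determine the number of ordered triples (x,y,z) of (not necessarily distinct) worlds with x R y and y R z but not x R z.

34

Enumerating: (0,2,0), (0,2,9), (0,3,1), (0,3,7), (0,8,0), (0,8,4), (1,7,3), (2,0,2), (2,0,3), (2,8,4), (4,0,2), (4,0,3), … and 22 more.
Total: 34.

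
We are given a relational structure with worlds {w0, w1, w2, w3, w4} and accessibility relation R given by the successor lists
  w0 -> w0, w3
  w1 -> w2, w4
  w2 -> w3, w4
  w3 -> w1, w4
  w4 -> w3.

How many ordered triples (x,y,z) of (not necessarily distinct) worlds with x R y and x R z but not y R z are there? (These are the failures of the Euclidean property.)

Enumerating: (w0,w3,w0), (w0,w3,w3), (w1,w2,w2), (w1,w4,w2), (w1,w4,w4), (w2,w3,w3), (w2,w4,w4), (w3,w1,w1), (w3,w4,w1), (w3,w4,w4), (w4,w3,w3).

11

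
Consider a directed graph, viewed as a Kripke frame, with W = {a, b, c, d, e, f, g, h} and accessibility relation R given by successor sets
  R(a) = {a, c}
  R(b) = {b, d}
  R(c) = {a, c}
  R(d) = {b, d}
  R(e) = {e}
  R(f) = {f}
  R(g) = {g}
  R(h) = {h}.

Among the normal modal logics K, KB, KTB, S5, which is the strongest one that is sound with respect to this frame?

S5

Symmetric (axiom B): yes — every pair in R has its reverse in R.
Reflexive (axiom T): yes — every world is R-related to itself.
Euclidean (axiom 5): yes — any two successors of a common world are R-related.
So F validates K, KB, KTB, S5. The strongest is S5.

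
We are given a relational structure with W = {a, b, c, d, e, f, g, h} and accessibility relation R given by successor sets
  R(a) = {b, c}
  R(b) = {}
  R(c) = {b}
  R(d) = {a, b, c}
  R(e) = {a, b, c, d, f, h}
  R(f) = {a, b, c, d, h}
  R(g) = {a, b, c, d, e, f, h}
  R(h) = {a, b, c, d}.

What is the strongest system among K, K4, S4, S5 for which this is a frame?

K4

Transitive (axiom 4): yes — every two-step R-path is closed by a direct edge.
Reflexive (axiom T): no — a is not related to itself.
Euclidean (axiom 5): no — a R b and a R c, but not b R c.
So F validates K, K4; S4 would additionally require R to be reflexive. The strongest is K4.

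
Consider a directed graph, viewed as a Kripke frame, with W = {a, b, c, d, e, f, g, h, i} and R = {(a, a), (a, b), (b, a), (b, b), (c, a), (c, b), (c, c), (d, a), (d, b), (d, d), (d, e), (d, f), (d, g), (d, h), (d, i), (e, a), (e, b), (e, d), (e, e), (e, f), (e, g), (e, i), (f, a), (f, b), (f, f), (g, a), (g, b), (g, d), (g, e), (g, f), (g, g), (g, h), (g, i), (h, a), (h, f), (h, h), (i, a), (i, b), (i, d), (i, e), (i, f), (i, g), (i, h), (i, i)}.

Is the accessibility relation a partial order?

No

Reflexive: yes — every world is R-related to itself.
Transitive: no — e R d and d R h, but not e R h.
Antisymmetric: no — a R b and b R a with a ≠ b.
So R is not a partial order.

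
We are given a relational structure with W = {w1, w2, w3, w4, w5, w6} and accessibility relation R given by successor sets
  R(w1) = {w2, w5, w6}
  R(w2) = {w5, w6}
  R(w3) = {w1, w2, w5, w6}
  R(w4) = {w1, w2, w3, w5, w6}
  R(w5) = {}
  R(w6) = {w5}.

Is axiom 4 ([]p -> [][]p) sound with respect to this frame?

By correspondence theory, 4 is valid on a frame iff R is transitive.
Transitive: yes — every two-step R-path is closed by a direct edge.

Yes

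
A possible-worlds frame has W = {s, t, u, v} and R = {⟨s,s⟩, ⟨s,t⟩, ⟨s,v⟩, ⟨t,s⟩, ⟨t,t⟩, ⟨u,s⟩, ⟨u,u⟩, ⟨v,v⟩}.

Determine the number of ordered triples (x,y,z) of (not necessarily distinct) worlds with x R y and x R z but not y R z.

4

Enumerating: (s,t,v), (s,v,s), (s,v,t), (u,s,u).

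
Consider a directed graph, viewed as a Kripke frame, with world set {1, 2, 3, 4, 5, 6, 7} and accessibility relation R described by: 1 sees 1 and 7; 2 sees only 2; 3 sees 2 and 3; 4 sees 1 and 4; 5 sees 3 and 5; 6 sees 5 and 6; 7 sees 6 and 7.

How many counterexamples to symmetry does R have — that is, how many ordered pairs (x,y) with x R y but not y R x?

Enumerating: (1,7), (3,2), (4,1), (5,3), (6,5), (7,6).

6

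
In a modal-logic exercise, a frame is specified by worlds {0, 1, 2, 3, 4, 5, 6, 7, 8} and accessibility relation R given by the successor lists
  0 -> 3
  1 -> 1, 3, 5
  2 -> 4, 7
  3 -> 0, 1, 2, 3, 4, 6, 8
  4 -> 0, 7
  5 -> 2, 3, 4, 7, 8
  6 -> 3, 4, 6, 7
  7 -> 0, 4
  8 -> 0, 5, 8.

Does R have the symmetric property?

No

Symmetric: no — 1 R 5 but not 5 R 1.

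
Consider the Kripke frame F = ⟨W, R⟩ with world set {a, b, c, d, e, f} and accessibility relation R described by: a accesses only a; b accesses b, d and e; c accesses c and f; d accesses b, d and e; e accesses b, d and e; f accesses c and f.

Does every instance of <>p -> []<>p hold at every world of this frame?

Yes

Axiom 5 corresponds to the accessibility relation being Euclidean.
Euclidean: yes — any two successors of a common world are R-related.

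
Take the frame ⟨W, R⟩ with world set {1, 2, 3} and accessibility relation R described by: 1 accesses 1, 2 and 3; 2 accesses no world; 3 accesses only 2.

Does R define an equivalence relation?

Reflexive: no — 2 is not related to itself.
Symmetric: no — 1 R 2 but not 2 R 1.
Transitive: yes — every two-step R-path is closed by a direct edge.
So R is not an equivalence relation.

No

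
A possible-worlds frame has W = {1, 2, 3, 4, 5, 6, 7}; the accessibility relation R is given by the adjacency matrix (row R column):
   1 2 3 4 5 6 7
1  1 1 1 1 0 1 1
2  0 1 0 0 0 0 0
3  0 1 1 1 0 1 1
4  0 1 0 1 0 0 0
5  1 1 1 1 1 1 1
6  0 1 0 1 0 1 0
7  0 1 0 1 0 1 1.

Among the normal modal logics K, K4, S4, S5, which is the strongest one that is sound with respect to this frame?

Transitive (axiom 4): yes — every two-step R-path is closed by a direct edge.
Reflexive (axiom T): yes — every world is R-related to itself.
Euclidean (axiom 5): no — 1 R 2 and 1 R 3, but not 2 R 3.
So F validates K, K4, S4; S5 would additionally require R to be Euclidean. The strongest is S4.

S4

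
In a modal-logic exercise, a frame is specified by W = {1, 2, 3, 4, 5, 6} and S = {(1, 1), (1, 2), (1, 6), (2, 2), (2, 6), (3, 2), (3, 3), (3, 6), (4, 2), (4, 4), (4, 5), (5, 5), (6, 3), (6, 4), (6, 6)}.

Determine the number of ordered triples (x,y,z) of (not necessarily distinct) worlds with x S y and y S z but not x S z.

Enumerating: (1,6,3), (1,6,4), (2,6,3), (2,6,4), (3,6,4), (4,2,6), (6,3,2), (6,4,2), (6,4,5).

9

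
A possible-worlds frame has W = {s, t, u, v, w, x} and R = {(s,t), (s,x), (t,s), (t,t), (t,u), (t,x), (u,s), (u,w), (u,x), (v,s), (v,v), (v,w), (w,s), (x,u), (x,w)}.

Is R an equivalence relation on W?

No

Reflexive: no — s is not related to itself.
Symmetric: no — s R x but not x R s.
Transitive: no — s R t and t R u, but not s R u.
So R is not an equivalence relation.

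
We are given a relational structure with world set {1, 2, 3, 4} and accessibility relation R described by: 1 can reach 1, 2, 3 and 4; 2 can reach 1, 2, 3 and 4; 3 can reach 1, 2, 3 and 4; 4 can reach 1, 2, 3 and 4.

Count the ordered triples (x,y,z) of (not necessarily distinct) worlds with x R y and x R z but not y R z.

R is Euclidean; there are no such tuples.

0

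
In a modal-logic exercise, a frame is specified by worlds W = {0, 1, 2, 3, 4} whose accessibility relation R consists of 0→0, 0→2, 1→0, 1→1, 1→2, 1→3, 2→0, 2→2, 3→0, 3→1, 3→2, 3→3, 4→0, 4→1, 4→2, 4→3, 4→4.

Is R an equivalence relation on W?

Reflexive: yes — every world is R-related to itself.
Symmetric: no — 1 R 0 but not 0 R 1.
Transitive: yes — every two-step R-path is closed by a direct edge.
So R is not an equivalence relation.

No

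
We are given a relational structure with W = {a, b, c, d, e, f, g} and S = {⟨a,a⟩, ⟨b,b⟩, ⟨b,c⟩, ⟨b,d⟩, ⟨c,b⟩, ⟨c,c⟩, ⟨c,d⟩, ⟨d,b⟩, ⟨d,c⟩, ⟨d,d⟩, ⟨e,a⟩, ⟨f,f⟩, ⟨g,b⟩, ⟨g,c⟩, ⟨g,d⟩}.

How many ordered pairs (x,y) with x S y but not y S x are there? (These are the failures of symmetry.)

4

Enumerating: (e,a), (g,b), (g,c), (g,d).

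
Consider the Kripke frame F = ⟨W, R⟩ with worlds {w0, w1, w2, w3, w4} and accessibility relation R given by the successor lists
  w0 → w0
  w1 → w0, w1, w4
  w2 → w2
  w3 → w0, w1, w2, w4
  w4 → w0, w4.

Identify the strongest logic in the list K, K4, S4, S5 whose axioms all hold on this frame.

K4

Transitive (axiom 4): yes — every two-step R-path is closed by a direct edge.
Reflexive (axiom T): no — w3 is not related to itself.
Euclidean (axiom 5): no — w1 R w0 and w1 R w4, but not w0 R w4.
So F validates K, K4; S4 would additionally require R to be reflexive. The strongest is K4.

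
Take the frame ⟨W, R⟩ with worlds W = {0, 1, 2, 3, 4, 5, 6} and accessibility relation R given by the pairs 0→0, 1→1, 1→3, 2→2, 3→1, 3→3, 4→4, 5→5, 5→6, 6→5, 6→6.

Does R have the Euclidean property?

Yes

Euclidean: yes — any two successors of a common world are R-related.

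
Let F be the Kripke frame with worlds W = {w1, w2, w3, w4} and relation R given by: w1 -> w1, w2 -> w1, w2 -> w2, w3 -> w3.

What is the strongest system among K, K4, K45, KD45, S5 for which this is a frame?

Transitive (axiom 4): yes — every two-step R-path is closed by a direct edge.
Euclidean (axiom 5): no — w2 R w1 and w2 R w2, but not w1 R w2.
Serial (axiom D): no — w4 has no R-successor.
Reflexive (axiom T): no — w4 is not related to itself.
So F validates K, K4; K45 would additionally require R to be Euclidean. The strongest is K4.

K4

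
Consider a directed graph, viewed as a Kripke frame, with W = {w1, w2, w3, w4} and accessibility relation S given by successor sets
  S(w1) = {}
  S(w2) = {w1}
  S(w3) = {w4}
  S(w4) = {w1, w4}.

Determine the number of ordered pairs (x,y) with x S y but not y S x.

3

Enumerating: (w2,w1), (w3,w4), (w4,w1).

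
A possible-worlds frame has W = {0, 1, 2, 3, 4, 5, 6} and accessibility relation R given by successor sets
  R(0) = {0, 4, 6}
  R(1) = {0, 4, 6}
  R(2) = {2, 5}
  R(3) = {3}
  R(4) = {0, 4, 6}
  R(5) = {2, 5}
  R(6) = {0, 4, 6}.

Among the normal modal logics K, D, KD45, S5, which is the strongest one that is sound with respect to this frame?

Serial (axiom D): yes — every world has a successor (e.g. 0 R 0).
Transitive (axiom 4): yes — every two-step R-path is closed by a direct edge.
Euclidean (axiom 5): yes — any two successors of a common world are R-related.
Reflexive (axiom T): no — 1 is not related to itself.
So F validates K, D, KD45; S5 would additionally require R to be reflexive. The strongest is KD45.

KD45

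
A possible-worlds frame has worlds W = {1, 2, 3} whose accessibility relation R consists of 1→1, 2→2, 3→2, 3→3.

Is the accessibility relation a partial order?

Reflexive: yes — every world is R-related to itself.
Transitive: yes — every two-step R-path is closed by a direct edge.
Antisymmetric: yes — no distinct pair is related both ways.
So R is a partial order.

Yes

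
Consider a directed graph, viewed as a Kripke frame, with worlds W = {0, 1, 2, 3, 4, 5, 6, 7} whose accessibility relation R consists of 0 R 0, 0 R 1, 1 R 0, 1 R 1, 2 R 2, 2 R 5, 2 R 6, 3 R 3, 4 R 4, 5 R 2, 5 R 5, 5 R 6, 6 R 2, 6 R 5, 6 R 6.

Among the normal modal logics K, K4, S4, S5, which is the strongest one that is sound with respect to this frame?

Transitive (axiom 4): yes — every two-step R-path is closed by a direct edge.
Reflexive (axiom T): no — 7 is not related to itself.
Euclidean (axiom 5): yes — any two successors of a common world are R-related.
So F validates K, K4; S4 would additionally require R to be reflexive. The strongest is K4.

K4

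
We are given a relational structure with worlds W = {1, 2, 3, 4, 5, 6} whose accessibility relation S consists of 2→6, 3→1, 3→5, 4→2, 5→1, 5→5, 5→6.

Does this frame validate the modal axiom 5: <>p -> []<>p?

Axiom 5 corresponds to the accessibility relation being Euclidean.
Euclidean: no — 3 S 1 and 3 S 5, but not 1 S 5.

No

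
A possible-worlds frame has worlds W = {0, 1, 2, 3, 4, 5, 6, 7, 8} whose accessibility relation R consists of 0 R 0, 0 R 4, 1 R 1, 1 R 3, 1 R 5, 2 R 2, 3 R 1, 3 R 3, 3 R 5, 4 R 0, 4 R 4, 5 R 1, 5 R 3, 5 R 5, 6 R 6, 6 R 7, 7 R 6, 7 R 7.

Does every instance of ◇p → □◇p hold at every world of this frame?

Axiom 5 corresponds to the accessibility relation being Euclidean.
Euclidean: yes — any two successors of a common world are R-related.

Yes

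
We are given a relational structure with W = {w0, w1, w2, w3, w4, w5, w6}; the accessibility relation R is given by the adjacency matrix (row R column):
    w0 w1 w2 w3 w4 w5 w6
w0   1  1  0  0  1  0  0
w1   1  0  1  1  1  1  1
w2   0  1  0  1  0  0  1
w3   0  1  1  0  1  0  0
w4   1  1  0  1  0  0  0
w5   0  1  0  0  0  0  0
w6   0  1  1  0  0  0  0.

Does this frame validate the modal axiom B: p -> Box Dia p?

Axiom B corresponds to the accessibility relation being symmetric.
Symmetric: yes — every pair in R has its reverse in R.

Yes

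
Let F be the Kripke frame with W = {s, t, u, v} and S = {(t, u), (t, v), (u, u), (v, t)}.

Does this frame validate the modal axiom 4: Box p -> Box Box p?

The schema 4 characterises exactly the transitive frames.
Transitive: no — v S t and t S u, but not v S u.

No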